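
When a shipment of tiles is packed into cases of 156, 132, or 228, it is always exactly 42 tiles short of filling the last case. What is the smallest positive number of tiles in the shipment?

32562

Being 42 short of a full case of size k means N ≡ −42 (mod k), i.e. N + 42 is a multiple of each size.
156 = 2^2 × 3 × 13
132 = 2^2 × 3 × 11
228 = 2^2 × 3 × 19
LCM(156, 132, 228) = 2^2 × 3 × 11 × 13 × 19 = 32604.
Smallest positive N is 32604 − 42 = 32562.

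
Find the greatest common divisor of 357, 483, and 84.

357 = 3 × 7 × 17
483 = 3 × 7 × 23
84 = 2^2 × 3 × 7
gcd(357, 483, 84) = 3 × 7 = 21.

21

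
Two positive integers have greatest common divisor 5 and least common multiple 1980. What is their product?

For any two positive integers, gcd × lcm = product = 5 × 1980 = 9900.

9900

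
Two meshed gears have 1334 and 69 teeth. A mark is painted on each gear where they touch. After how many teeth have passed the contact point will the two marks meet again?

4002 teeth

We need the least common multiple of the intervals.
1334 = 2 × 23 × 29
69 = 3 × 23
LCM(1334, 69) = 2 × 3 × 23 × 29 = 4002.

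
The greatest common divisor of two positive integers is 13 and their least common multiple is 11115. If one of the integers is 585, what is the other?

For two integers, gcd × lcm = product, so the other is (13 × 11115) / 585 = 144495 / 585 = 247.

247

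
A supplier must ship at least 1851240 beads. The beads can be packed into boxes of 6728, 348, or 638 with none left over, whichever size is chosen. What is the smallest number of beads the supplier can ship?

The number of beads must be a common multiple of 6728, 348, and 638, so a multiple of their LCM.
6728 = 2^3 × 29^2
348 = 2^2 × 3 × 29
638 = 2 × 11 × 29
LCM(6728, 348, 638) = 2^3 × 3 × 11 × 29^2 = 222024.
Smallest multiple of 222024 that is ≥ 1851240: ⌈1851240/222024⌉ × 222024 = 9 × 222024 = 1998216.

1998216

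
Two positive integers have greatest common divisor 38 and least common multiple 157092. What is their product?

For any two positive integers, gcd × lcm = product = 38 × 157092 = 5969496.

5969496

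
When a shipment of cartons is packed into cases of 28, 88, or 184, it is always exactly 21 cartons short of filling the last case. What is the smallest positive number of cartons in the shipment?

14147

Being 21 short of a full case of size k means N ≡ −21 (mod k), i.e. N + 21 is a multiple of each size.
28 = 2^2 × 7
88 = 2^3 × 11
184 = 2^3 × 23
LCM(28, 88, 184) = 2^3 × 7 × 11 × 23 = 14168.
Smallest positive N is 14168 − 21 = 14147.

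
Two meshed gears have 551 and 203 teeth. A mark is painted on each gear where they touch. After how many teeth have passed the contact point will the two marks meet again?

They coincide at every common multiple of the periods; the first is the LCM.
551 = 19 × 29
203 = 7 × 29
LCM(551, 203) = 7 × 19 × 29 = 3857.

3857 teeth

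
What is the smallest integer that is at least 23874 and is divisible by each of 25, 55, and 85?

The integer must be a common multiple of 25, 55, and 85, so a multiple of their LCM.
25 = 5^2
55 = 5 × 11
85 = 5 × 17
LCM(25, 55, 85) = 5^2 × 11 × 17 = 4675.
Smallest multiple of 4675 that is ≥ 23874: ⌈23874/4675⌉ × 4675 = 6 × 4675 = 28050.

28050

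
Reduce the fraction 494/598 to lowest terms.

19/23

494 = 2 × 13 × 19
598 = 2 × 13 × 23
gcd(494, 598) = 2 × 13 = 26.
Divide numerator and denominator by 26: 494/598 = 19/23.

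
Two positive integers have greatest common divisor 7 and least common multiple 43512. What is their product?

For any two positive integers, gcd × lcm = product = 7 × 43512 = 304584.

304584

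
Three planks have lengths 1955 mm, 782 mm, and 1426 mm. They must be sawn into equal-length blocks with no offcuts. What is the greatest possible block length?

23 mm

The block length must divide every plank, so the greatest is gcd(1955, 782, 1426).
1955 = 5 × 17 × 23
782 = 2 × 17 × 23
1426 = 2 × 23 × 31
gcd(1955, 782, 1426) = 23.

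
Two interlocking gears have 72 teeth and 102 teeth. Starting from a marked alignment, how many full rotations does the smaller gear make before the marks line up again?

They are all back at their starting positions together after one LCM of the periods.
72 = 2^3 × 3^2
102 = 2 × 3 × 17
LCM(72, 102) = 2^3 × 3^2 × 17 = 1224.
Rotations for period 72: 1224 / 72 = 17.

17 rotations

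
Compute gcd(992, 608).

32

992 = 2^5 × 31
608 = 2^5 × 19
gcd(992, 608) = 2^5 = 32.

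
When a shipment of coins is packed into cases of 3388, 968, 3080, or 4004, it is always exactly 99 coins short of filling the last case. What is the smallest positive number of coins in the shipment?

440341

Being 99 short of a full case of size k means N ≡ −99 (mod k), i.e. N + 99 is a multiple of each size.
3388 = 2^2 × 7 × 11^2
968 = 2^3 × 11^2
3080 = 2^3 × 5 × 7 × 11
4004 = 2^2 × 7 × 11 × 13
LCM(3388, 968, 3080, 4004) = 2^3 × 5 × 7 × 11^2 × 13 = 440440.
Smallest positive N is 440440 − 99 = 440341.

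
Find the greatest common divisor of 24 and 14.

2

24 = 2^3 × 3
14 = 2 × 7
gcd(24, 14) = 2.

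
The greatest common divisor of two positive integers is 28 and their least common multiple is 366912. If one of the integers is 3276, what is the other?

3136

For two integers, gcd × lcm = product, so the other is (28 × 366912) / 3276 = 10273536 / 3276 = 3136.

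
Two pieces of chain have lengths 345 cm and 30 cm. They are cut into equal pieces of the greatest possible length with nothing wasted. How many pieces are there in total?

Piece length = gcd(345, 30).
345 = 3 × 5 × 23
30 = 2 × 3 × 5
gcd(345, 30) = 3 × 5 = 15.
Total pieces = 345/15 + 30/15 = 23 + 2 = 25.

25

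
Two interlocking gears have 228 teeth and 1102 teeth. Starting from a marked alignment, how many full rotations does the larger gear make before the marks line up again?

All finish a whole number of cycles simultaneously at t = LCM of the periods.
228 = 2^2 × 3 × 19
1102 = 2 × 19 × 29
LCM(228, 1102) = 2^2 × 3 × 19 × 29 = 6612.
Rotations for period 1102: 6612 / 1102 = 6.

6 rotations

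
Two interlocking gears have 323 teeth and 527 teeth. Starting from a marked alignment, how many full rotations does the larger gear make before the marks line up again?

19 rotations

All finish a whole number of cycles simultaneously at t = LCM of the periods.
323 = 17 × 19
527 = 17 × 31
LCM(323, 527) = 17 × 19 × 31 = 10013.
Rotations for period 527: 10013 / 527 = 19.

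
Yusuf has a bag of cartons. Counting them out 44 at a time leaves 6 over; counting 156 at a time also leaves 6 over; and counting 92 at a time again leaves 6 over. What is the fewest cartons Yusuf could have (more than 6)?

N − 6 must be a common multiple of 44, 156, and 92.
44 = 2^2 × 11
156 = 2^2 × 3 × 13
92 = 2^2 × 23
LCM(44, 156, 92) = 2^2 × 3 × 11 × 13 × 23 = 39468.
Smallest N > 6 is LCM + 6 = 39468 + 6 = 39474.

39474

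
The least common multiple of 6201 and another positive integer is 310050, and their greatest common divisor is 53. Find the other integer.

2650

gcd × lcm = product of the two integers, so the other integer is (53 × 310050) / 6201 = 2650.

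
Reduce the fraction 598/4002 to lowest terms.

598 = 2 × 13 × 23
4002 = 2 × 3 × 23 × 29
gcd(598, 4002) = 2 × 23 = 46.
Divide numerator and denominator by 46: 598/4002 = 13/87.

13/87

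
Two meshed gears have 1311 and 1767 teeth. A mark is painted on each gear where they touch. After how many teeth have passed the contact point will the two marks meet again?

40641 teeth

We need the least common multiple of the intervals.
1311 = 3 × 19 × 23
1767 = 3 × 19 × 31
LCM(1311, 1767) = 3 × 19 × 23 × 31 = 40641.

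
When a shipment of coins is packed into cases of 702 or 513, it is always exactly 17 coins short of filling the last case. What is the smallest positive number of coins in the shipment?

13321

Being 17 short of a full case of size k means N ≡ −17 (mod k), i.e. N + 17 is a multiple of each size.
702 = 2 × 3^3 × 13
513 = 3^3 × 19
LCM(702, 513) = 2 × 3^3 × 13 × 19 = 13338.
Smallest positive N is 13338 − 17 = 13321.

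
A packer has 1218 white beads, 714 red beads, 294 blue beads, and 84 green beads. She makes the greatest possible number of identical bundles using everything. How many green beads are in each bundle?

2

Number of bundles = gcd(1218, 714, 294, 84).
1218 = 2 × 3 × 7 × 29
714 = 2 × 3 × 7 × 17
294 = 2 × 3 × 7^2
84 = 2^2 × 3 × 7
gcd(1218, 714, 294, 84) = 2 × 3 × 7 = 42.
green beads per bundle = 84 / 42 = 2.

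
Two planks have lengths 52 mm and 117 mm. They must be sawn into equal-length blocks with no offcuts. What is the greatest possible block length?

13 mm

By the Euclidean algorithm:
117 = 2 × 52 + 13
52 = 4 × 13 + 0
gcd(52, 117) = 13.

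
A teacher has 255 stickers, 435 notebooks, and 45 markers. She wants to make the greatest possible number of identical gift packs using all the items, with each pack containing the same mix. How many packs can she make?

15 packs

The pack count must divide each quantity, so the greatest is gcd(255, 435, 45).
255 = 3 × 5 × 17
435 = 3 × 5 × 29
45 = 3^2 × 5
gcd(255, 435, 45) = 3 × 5 = 15.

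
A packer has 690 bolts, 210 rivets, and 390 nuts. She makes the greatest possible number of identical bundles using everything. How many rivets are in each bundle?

Number of bundles = gcd(690, 210, 390).
690 = 2 × 3 × 5 × 23
210 = 2 × 3 × 5 × 7
390 = 2 × 3 × 5 × 13
gcd(690, 210, 390) = 2 × 3 × 5 = 30.
rivets per bundle = 210 / 30 = 7.

7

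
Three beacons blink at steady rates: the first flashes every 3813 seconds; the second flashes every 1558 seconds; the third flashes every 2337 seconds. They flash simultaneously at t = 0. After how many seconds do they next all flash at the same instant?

We need the least common multiple of the intervals.
3813 = 3 × 31 × 41
1558 = 2 × 19 × 41
2337 = 3 × 19 × 41
LCM(3813, 1558, 2337) = 2 × 3 × 19 × 31 × 41 = 144894.

144894 seconds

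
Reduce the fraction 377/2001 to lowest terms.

13/69

377 = 13 × 29
2001 = 3 × 23 × 29
gcd(377, 2001) = 29.
Divide numerator and denominator by 29: 377/2001 = 13/69.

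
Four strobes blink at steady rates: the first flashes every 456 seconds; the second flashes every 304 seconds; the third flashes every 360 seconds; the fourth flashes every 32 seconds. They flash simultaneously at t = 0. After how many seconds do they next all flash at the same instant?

They coincide at every common multiple of the periods; the first is the LCM.
456 = 2^3 × 3 × 19
304 = 2^4 × 19
360 = 2^3 × 3^2 × 5
32 = 2^5
LCM(456, 304, 360, 32) = 2^5 × 3^2 × 5 × 19 = 27360.

27360 seconds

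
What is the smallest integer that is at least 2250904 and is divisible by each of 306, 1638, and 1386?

The integer must be a common multiple of 306, 1638, and 1386, so a multiple of their LCM.
306 = 2 × 3^2 × 17
1638 = 2 × 3^2 × 7 × 13
1386 = 2 × 3^2 × 7 × 11
LCM(306, 1638, 1386) = 2 × 3^2 × 7 × 11 × 13 × 17 = 306306.
Smallest multiple of 306306 that is ≥ 2250904: ⌈2250904/306306⌉ × 306306 = 8 × 306306 = 2450448.

2450448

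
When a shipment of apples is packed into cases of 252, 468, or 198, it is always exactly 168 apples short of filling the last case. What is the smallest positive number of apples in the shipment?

Being 168 short of a full case of size k means N ≡ −168 (mod k), i.e. N + 168 is a multiple of each size.
252 = 2^2 × 3^2 × 7
468 = 2^2 × 3^2 × 13
198 = 2 × 3^2 × 11
LCM(252, 468, 198) = 2^2 × 3^2 × 7 × 11 × 13 = 36036.
Smallest positive N is 36036 − 168 = 35868.

35868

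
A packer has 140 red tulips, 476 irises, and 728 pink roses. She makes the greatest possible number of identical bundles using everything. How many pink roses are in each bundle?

26

Number of bundles = gcd(140, 476, 728).
140 = 2^2 × 5 × 7
476 = 2^2 × 7 × 17
728 = 2^3 × 7 × 13
gcd(140, 476, 728) = 2^2 × 7 = 28.
pink roses per bundle = 728 / 28 = 26.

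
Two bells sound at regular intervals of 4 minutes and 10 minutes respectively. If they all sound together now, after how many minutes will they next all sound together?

They coincide at every common multiple of the periods; the first is the LCM.
4 = 2^2
10 = 2 × 5
LCM(4, 10) = 2^2 × 5 = 20.

20 minutes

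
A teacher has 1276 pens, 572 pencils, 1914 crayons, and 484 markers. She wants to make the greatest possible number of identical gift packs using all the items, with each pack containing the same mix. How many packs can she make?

22 packs

The pack count must divide each quantity, so the greatest is gcd(1276, 572, 1914, 484).
1276 = 2^2 × 11 × 29
572 = 2^2 × 11 × 13
1914 = 2 × 3 × 11 × 29
484 = 2^2 × 11^2
gcd(1276, 572, 1914, 484) = 2 × 11 = 22.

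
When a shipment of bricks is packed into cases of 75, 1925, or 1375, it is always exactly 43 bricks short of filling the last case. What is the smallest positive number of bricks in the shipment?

28832

Being 43 short of a full case of size k means N ≡ −43 (mod k), i.e. N + 43 is a multiple of each size.
75 = 3 × 5^2
1925 = 5^2 × 7 × 11
1375 = 5^3 × 11
LCM(75, 1925, 1375) = 3 × 5^3 × 7 × 11 = 28875.
Smallest positive N is 28875 − 43 = 28832.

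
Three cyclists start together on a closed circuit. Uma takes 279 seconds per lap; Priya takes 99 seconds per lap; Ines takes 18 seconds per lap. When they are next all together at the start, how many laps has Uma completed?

22 laps

They are all back at their starting positions together after one LCM of the periods.
279 = 3^2 × 31
99 = 3^2 × 11
18 = 2 × 3^2
LCM(279, 99, 18) = 2 × 3^2 × 11 × 31 = 6138.
Laps for period 279: 6138 / 279 = 22.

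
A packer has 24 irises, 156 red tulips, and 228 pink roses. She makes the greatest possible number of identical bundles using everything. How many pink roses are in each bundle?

Number of bundles = gcd(24, 156, 228).
24 = 2^3 × 3
156 = 2^2 × 3 × 13
228 = 2^2 × 3 × 19
gcd(24, 156, 228) = 2^2 × 3 = 12.
pink roses per bundle = 228 / 12 = 19.

19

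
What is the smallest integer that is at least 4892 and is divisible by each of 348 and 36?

The integer must be a common multiple of 348 and 36, so a multiple of their LCM.
348 = 2^2 × 3 × 29
36 = 2^2 × 3^2
LCM(348, 36) = 2^2 × 3^2 × 29 = 1044.
Smallest multiple of 1044 that is ≥ 4892: ⌈4892/1044⌉ × 1044 = 5 × 1044 = 5220.

5220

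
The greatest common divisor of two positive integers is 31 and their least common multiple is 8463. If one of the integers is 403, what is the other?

For two integers, gcd × lcm = product, so the other is (31 × 8463) / 403 = 262353 / 403 = 651.

651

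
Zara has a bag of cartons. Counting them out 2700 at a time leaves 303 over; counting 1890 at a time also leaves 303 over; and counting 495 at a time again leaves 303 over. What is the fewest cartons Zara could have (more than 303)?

208203

N − 303 must be a common multiple of 2700, 1890, and 495.
2700 = 2^2 × 3^3 × 5^2
1890 = 2 × 3^3 × 5 × 7
495 = 3^2 × 5 × 11
LCM(2700, 1890, 495) = 2^2 × 3^3 × 5^2 × 7 × 11 = 207900.
Smallest N > 303 is LCM + 303 = 207900 + 303 = 208203.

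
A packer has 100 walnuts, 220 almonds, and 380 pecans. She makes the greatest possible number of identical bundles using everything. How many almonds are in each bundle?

11

Number of bundles = gcd(100, 220, 380).
100 = 2^2 × 5^2
220 = 2^2 × 5 × 11
380 = 2^2 × 5 × 19
gcd(100, 220, 380) = 2^2 × 5 = 20.
almonds per bundle = 220 / 20 = 11.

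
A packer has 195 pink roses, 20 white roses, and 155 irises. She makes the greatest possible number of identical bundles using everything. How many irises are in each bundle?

Number of bundles = gcd(195, 20, 155).
195 = 3 × 5 × 13
20 = 2^2 × 5
155 = 5 × 31
gcd(195, 20, 155) = 5.
irises per bundle = 155 / 5 = 31.

31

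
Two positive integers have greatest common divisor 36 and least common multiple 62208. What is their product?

2239488

For any two positive integers, gcd × lcm = product = 36 × 62208 = 2239488.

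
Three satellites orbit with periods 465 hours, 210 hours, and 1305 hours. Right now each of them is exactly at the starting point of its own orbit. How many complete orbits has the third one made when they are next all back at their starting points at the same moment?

434 orbits

All finish a whole number of cycles simultaneously at t = LCM of the periods.
465 = 3 × 5 × 31
210 = 2 × 3 × 5 × 7
1305 = 3^2 × 5 × 29
LCM(465, 210, 1305) = 2 × 3^2 × 5 × 7 × 29 × 31 = 566370.
Orbits for period 1305: 566370 / 1305 = 434.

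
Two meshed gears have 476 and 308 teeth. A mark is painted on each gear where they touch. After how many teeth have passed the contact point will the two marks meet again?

The first simultaneous occurrence is after LCM of the individual periods.
476 = 2^2 × 7 × 17
308 = 2^2 × 7 × 11
LCM(476, 308) = 2^2 × 7 × 11 × 17 = 5236.

5236 teeth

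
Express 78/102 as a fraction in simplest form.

78 = 2 × 3 × 13
102 = 2 × 3 × 17
gcd(78, 102) = 2 × 3 = 6.
Divide numerator and denominator by 6: 78/102 = 13/17.

13/17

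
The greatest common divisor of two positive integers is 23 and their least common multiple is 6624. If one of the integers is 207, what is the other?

For two integers, gcd × lcm = product, so the other is (23 × 6624) / 207 = 152352 / 207 = 736.

736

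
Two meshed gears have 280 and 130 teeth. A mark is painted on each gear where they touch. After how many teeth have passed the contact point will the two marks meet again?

3640 teeth

The first simultaneous occurrence is after LCM of the individual periods.
280 = 2^3 × 5 × 7
130 = 2 × 5 × 13
LCM(280, 130) = 2^3 × 5 × 7 × 13 = 3640.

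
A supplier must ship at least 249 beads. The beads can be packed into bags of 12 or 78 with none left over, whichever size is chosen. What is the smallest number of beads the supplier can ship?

The number of beads must be a common multiple of 12 and 78, so a multiple of their LCM.
12 = 2^2 × 3
78 = 2 × 3 × 13
LCM(12, 78) = 2^2 × 3 × 13 = 156.
Smallest multiple of 156 that is ≥ 249: ⌈249/156⌉ × 156 = 2 × 156 = 312.

312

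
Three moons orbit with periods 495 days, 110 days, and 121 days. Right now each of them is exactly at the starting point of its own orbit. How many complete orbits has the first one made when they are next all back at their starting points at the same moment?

They are all back at their starting positions together after one LCM of the periods.
495 = 3^2 × 5 × 11
110 = 2 × 5 × 11
121 = 11^2
LCM(495, 110, 121) = 2 × 3^2 × 5 × 11^2 = 10890.
Orbits for period 495: 10890 / 495 = 22.

22 orbits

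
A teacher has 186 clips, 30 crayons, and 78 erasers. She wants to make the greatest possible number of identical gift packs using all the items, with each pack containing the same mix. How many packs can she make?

6 packs

The pack count must divide each quantity, so the greatest is gcd(186, 30, 78).
186 = 2 × 3 × 31
30 = 2 × 3 × 5
78 = 2 × 3 × 13
gcd(186, 30, 78) = 2 × 3 = 6.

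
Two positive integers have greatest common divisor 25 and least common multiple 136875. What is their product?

For any two positive integers, gcd × lcm = product = 25 × 136875 = 3421875.

3421875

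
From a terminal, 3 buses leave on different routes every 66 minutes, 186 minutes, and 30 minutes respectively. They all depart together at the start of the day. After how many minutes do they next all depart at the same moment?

10230 minutes

The first simultaneous occurrence is after LCM of the individual periods.
66 = 2 × 3 × 11
186 = 2 × 3 × 31
30 = 2 × 3 × 5
LCM(66, 186, 30) = 2 × 3 × 5 × 11 × 31 = 10230.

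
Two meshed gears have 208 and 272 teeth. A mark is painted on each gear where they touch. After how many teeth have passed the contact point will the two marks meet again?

3536 teeth

The first simultaneous occurrence is after LCM of the individual periods.
208 = 2^4 × 13
272 = 2^4 × 17
LCM(208, 272) = 2^4 × 13 × 17 = 3536.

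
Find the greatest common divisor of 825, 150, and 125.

825 = 3 × 5^2 × 11
150 = 2 × 3 × 5^2
125 = 5^3
gcd(825, 150, 125) = 5^2 = 25.

25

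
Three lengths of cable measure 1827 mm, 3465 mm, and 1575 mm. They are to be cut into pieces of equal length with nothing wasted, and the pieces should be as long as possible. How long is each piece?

Each piece length must divide every original length, so the longest possible is gcd(1827, 3465, 1575).
1827 = 3^2 × 7 × 29
3465 = 3^2 × 5 × 7 × 11
1575 = 3^2 × 5^2 × 7
gcd(1827, 3465, 1575) = 3^2 × 7 = 63.

63 mm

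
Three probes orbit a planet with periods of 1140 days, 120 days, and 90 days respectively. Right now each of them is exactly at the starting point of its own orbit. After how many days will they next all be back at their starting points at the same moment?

They coincide at every common multiple of the periods; the first is the LCM.
1140 = 2^2 × 3 × 5 × 19
120 = 2^3 × 3 × 5
90 = 2 × 3^2 × 5
LCM(1140, 120, 90) = 2^3 × 3^2 × 5 × 19 = 6840.

6840 days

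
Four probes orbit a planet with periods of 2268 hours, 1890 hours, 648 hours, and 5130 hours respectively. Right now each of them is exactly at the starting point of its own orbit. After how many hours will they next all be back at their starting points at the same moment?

430920 hours

They coincide at every common multiple of the periods; the first is the LCM.
2268 = 2^2 × 3^4 × 7
1890 = 2 × 3^3 × 5 × 7
648 = 2^3 × 3^4
5130 = 2 × 3^3 × 5 × 19
LCM(2268, 1890, 648, 5130) = 2^3 × 3^4 × 5 × 7 × 19 = 430920.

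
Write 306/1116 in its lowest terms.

306 = 2 × 3^2 × 17
1116 = 2^2 × 3^2 × 31
gcd(306, 1116) = 2 × 3^2 = 18.
Divide numerator and denominator by 18: 306/1116 = 17/62.

17/62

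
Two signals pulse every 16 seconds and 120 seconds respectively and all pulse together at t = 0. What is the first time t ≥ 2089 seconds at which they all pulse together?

2160 seconds

Joint pulses occur at multiples of LCM(16, 120).
16 = 2^4
120 = 2^3 × 3 × 5
LCM(16, 120) = 2^4 × 3 × 5 = 240.
Smallest multiple of 240 that is ≥ 2089: ⌈2089/240⌉ × 240 = 9 × 240 = 2160.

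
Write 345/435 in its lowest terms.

345 = 3 × 5 × 23
435 = 3 × 5 × 29
gcd(345, 435) = 3 × 5 = 15.
Divide numerator and denominator by 15: 345/435 = 23/29.

23/29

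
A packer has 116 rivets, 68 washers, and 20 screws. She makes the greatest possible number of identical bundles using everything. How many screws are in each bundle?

5

Number of bundles = gcd(116, 68, 20).
116 = 2^2 × 29
68 = 2^2 × 17
20 = 2^2 × 5
gcd(116, 68, 20) = 2^2 = 4.
screws per bundle = 20 / 4 = 5.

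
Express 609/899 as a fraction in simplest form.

21/31

609 = 3 × 7 × 29
899 = 29 × 31
gcd(609, 899) = 29.
Divide numerator and denominator by 29: 609/899 = 21/31.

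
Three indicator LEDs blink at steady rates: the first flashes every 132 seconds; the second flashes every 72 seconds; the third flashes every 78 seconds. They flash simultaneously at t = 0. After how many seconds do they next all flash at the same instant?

10296 seconds

The first simultaneous occurrence is after LCM of the individual periods.
132 = 2^2 × 3 × 11
72 = 2^3 × 3^2
78 = 2 × 3 × 13
LCM(132, 72, 78) = 2^3 × 3^2 × 11 × 13 = 10296.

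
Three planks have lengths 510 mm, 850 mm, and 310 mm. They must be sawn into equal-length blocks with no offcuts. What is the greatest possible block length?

10 mm

The block length must divide every plank, so the greatest is gcd(510, 850, 310).
510 = 2 × 3 × 5 × 17
850 = 2 × 5^2 × 17
310 = 2 × 5 × 31
gcd(510, 850, 310) = 2 × 5 = 10.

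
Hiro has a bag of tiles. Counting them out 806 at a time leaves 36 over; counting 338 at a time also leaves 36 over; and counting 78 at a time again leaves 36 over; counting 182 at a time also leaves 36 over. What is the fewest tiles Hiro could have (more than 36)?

N − 36 must be a common multiple of 806, 338, 78, and 182.
806 = 2 × 13 × 31
338 = 2 × 13^2
78 = 2 × 3 × 13
182 = 2 × 7 × 13
LCM(806, 338, 78, 182) = 2 × 3 × 7 × 13^2 × 31 = 220038.
Smallest N > 36 is LCM + 36 = 220038 + 36 = 220074.

220074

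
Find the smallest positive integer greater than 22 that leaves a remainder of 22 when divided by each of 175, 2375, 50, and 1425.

99772

N − 22 must be a common multiple of 175, 2375, 50, and 1425.
175 = 5^2 × 7
2375 = 5^3 × 19
50 = 2 × 5^2
1425 = 3 × 5^2 × 19
LCM(175, 2375, 50, 1425) = 2 × 3 × 5^3 × 7 × 19 = 99750.
Smallest N > 22 is LCM + 22 = 99750 + 22 = 99772.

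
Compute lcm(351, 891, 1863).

266409

351 = 3^3 × 13
891 = 3^4 × 11
1863 = 3^4 × 23
LCM(351, 891, 1863) = 3^4 × 11 × 13 × 23 = 266409.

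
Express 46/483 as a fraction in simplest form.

2/21

46 = 2 × 23
483 = 3 × 7 × 23
gcd(46, 483) = 23.
Divide numerator and denominator by 23: 46/483 = 2/21.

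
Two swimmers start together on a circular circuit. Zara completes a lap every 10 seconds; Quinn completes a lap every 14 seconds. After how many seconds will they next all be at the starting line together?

We need the least common multiple of the intervals.
10 = 2 × 5
14 = 2 × 7
LCM(10, 14) = 2 × 5 × 7 = 70.

70 seconds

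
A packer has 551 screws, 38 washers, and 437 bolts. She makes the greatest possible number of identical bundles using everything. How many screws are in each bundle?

Number of bundles = gcd(551, 38, 437).
551 = 19 × 29
38 = 2 × 19
437 = 19 × 23
gcd(551, 38, 437) = 19.
screws per bundle = 551 / 19 = 29.

29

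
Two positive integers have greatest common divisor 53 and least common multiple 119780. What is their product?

For any two positive integers, gcd × lcm = product = 53 × 119780 = 6348340.

6348340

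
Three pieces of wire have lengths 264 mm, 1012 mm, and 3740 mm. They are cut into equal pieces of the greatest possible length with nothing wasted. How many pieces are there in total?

Piece length = gcd(264, 1012, 3740).
264 = 2^3 × 3 × 11
1012 = 2^2 × 11 × 23
3740 = 2^2 × 5 × 11 × 17
gcd(264, 1012, 3740) = 2^2 × 11 = 44.
Total pieces = 264/44 + 1012/44 + 3740/44 = 6 + 23 + 85 = 114.

114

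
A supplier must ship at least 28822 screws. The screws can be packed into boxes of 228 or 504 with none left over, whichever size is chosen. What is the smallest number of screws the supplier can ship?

The number of screws must be a common multiple of 228 and 504, so a multiple of their LCM.
228 = 2^2 × 3 × 19
504 = 2^3 × 3^2 × 7
LCM(228, 504) = 2^3 × 3^2 × 7 × 19 = 9576.
Smallest multiple of 9576 that is ≥ 28822: ⌈28822/9576⌉ × 9576 = 4 × 9576 = 38304.

38304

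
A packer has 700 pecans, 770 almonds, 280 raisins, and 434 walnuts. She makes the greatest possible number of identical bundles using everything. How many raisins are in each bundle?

Number of bundles = gcd(700, 770, 280, 434).
700 = 2^2 × 5^2 × 7
770 = 2 × 5 × 7 × 11
280 = 2^3 × 5 × 7
434 = 2 × 7 × 31
gcd(700, 770, 280, 434) = 2 × 7 = 14.
raisins per bundle = 280 / 14 = 20.

20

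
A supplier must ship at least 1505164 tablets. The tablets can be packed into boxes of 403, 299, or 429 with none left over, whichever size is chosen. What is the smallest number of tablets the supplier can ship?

1529385

The number of tablets must be a common multiple of 403, 299, and 429, so a multiple of their LCM.
403 = 13 × 31
299 = 13 × 23
429 = 3 × 11 × 13
LCM(403, 299, 429) = 3 × 11 × 13 × 23 × 31 = 305877.
Smallest multiple of 305877 that is ≥ 1505164: ⌈1505164/305877⌉ × 305877 = 5 × 305877 = 1529385.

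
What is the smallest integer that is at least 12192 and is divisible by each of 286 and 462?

18018

The integer must be a common multiple of 286 and 462, so a multiple of their LCM.
286 = 2 × 11 × 13
462 = 2 × 3 × 7 × 11
LCM(286, 462) = 2 × 3 × 7 × 11 × 13 = 6006.
Smallest multiple of 6006 that is ≥ 12192: ⌈12192/6006⌉ × 6006 = 3 × 6006 = 18018.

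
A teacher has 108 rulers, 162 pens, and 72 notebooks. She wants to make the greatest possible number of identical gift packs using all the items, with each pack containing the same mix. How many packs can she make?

The pack count must divide each quantity, so the greatest is gcd(108, 162, 72).
108 = 2^2 × 3^3
162 = 2 × 3^4
72 = 2^3 × 3^2
gcd(108, 162, 72) = 2 × 3^2 = 18.

18 packs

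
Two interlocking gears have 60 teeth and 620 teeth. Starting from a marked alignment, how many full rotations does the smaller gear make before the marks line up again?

They are all back at their starting positions together after one LCM of the periods.
60 = 2^2 × 3 × 5
620 = 2^2 × 5 × 31
LCM(60, 620) = 2^2 × 3 × 5 × 31 = 1860.
Rotations for period 60: 1860 / 60 = 31.

31 rotations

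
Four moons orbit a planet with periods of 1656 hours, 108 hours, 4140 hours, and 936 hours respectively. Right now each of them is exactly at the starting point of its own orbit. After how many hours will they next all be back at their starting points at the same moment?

We need the least common multiple of the intervals.
1656 = 2^3 × 3^2 × 23
108 = 2^2 × 3^3
4140 = 2^2 × 3^2 × 5 × 23
936 = 2^3 × 3^2 × 13
LCM(1656, 108, 4140, 936) = 2^3 × 3^3 × 5 × 13 × 23 = 322920.

322920 hours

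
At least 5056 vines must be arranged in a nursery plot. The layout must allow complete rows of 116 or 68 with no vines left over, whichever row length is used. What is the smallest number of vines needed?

5916

The number of vines must be a common multiple of 116 and 68, so a multiple of their LCM.
116 = 2^2 × 29
68 = 2^2 × 17
LCM(116, 68) = 2^2 × 17 × 29 = 1972.
Smallest multiple of 1972 that is ≥ 5056: ⌈5056/1972⌉ × 1972 = 3 × 1972 = 5916.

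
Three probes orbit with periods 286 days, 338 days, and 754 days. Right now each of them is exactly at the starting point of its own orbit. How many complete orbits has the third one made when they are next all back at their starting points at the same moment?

143 orbits

The first common completion time is the LCM of the periods.
286 = 2 × 11 × 13
338 = 2 × 13^2
754 = 2 × 13 × 29
LCM(286, 338, 754) = 2 × 11 × 13^2 × 29 = 107822.
Orbits for period 754: 107822 / 754 = 143.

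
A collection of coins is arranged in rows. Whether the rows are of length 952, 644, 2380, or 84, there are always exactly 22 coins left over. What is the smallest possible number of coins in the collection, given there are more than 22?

N − 22 must be a common multiple of 952, 644, 2380, and 84.
952 = 2^3 × 7 × 17
644 = 2^2 × 7 × 23
2380 = 2^2 × 5 × 7 × 17
84 = 2^2 × 3 × 7
LCM(952, 644, 2380, 84) = 2^3 × 3 × 5 × 7 × 17 × 23 = 328440.
Smallest N > 22 is LCM + 22 = 328440 + 22 = 328462.

328462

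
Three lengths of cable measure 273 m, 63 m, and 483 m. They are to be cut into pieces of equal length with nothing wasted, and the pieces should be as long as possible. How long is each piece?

The greatest length dividing all of 273, 63, and 483 is their gcd.
273 = 3 × 7 × 13
63 = 3^2 × 7
483 = 3 × 7 × 23
gcd(273, 63, 483) = 3 × 7 = 21.

21 m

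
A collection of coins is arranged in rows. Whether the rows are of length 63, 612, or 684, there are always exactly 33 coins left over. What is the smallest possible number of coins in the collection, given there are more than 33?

81429

N − 33 must be a common multiple of 63, 612, and 684.
63 = 3^2 × 7
612 = 2^2 × 3^2 × 17
684 = 2^2 × 3^2 × 19
LCM(63, 612, 684) = 2^2 × 3^2 × 7 × 17 × 19 = 81396.
Smallest N > 33 is LCM + 33 = 81396 + 33 = 81429.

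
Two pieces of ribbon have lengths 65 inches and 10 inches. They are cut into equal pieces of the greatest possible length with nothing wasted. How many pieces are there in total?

Piece length = gcd(65, 10).
65 = 5 × 13
10 = 2 × 5
gcd(65, 10) = 5.
Total pieces = 65/5 + 10/5 = 13 + 2 = 15.

15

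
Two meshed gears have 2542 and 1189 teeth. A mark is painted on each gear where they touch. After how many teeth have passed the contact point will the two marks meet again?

73718 teeth

We need the least common multiple of the intervals.
2542 = 2 × 31 × 41
1189 = 29 × 41
LCM(2542, 1189) = 2 × 29 × 31 × 41 = 73718.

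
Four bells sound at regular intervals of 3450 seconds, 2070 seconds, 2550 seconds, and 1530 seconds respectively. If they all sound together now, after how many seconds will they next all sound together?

175950 seconds

The first simultaneous occurrence is after LCM of the individual periods.
3450 = 2 × 3 × 5^2 × 23
2070 = 2 × 3^2 × 5 × 23
2550 = 2 × 3 × 5^2 × 17
1530 = 2 × 3^2 × 5 × 17
LCM(3450, 2070, 2550, 1530) = 2 × 3^2 × 5^2 × 17 × 23 = 175950.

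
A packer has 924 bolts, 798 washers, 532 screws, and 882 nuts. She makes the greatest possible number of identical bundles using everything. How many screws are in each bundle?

Number of bundles = gcd(924, 798, 532, 882).
924 = 2^2 × 3 × 7 × 11
798 = 2 × 3 × 7 × 19
532 = 2^2 × 7 × 19
882 = 2 × 3^2 × 7^2
gcd(924, 798, 532, 882) = 2 × 7 = 14.
screws per bundle = 532 / 14 = 38.

38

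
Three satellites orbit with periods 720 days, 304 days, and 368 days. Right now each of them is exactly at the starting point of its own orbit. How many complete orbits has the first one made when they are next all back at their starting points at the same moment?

All finish a whole number of cycles simultaneously at t = LCM of the periods.
720 = 2^4 × 3^2 × 5
304 = 2^4 × 19
368 = 2^4 × 23
LCM(720, 304, 368) = 2^4 × 3^2 × 5 × 19 × 23 = 314640.
Orbits for period 720: 314640 / 720 = 437.

437 orbits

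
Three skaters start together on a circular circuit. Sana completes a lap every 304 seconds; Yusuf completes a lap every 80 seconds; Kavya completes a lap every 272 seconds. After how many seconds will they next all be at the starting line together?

25840 seconds

The first simultaneous occurrence is after LCM of the individual periods.
304 = 2^4 × 19
80 = 2^4 × 5
272 = 2^4 × 17
LCM(304, 80, 272) = 2^4 × 5 × 17 × 19 = 25840.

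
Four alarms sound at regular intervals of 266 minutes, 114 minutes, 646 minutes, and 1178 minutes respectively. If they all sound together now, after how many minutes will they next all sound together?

420546 minutes

The first simultaneous occurrence is after LCM of the individual periods.
266 = 2 × 7 × 19
114 = 2 × 3 × 19
646 = 2 × 17 × 19
1178 = 2 × 19 × 31
LCM(266, 114, 646, 1178) = 2 × 3 × 7 × 17 × 19 × 31 = 420546.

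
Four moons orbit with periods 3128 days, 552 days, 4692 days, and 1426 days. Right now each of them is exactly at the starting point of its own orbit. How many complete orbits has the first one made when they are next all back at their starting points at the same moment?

They are all back at their starting positions together after one LCM of the periods.
3128 = 2^3 × 17 × 23
552 = 2^3 × 3 × 23
4692 = 2^2 × 3 × 17 × 23
1426 = 2 × 23 × 31
LCM(3128, 552, 4692, 1426) = 2^3 × 3 × 17 × 23 × 31 = 290904.
Orbits for period 3128: 290904 / 3128 = 93.

93 orbits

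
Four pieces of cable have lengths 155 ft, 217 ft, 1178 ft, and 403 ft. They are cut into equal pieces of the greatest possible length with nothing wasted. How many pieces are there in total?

63

Piece length = gcd(155, 217, 1178, 403).
155 = 5 × 31
217 = 7 × 31
1178 = 2 × 19 × 31
403 = 13 × 31
gcd(155, 217, 1178, 403) = 31.
Total pieces = 155/31 + 217/31 + 1178/31 + 403/31 = 5 + 7 + 38 + 13 = 63.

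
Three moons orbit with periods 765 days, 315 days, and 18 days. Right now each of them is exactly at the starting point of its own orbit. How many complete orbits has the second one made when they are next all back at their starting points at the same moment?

34 orbits

They are all back at their starting positions together after one LCM of the periods.
765 = 3^2 × 5 × 17
315 = 3^2 × 5 × 7
18 = 2 × 3^2
LCM(765, 315, 18) = 2 × 3^2 × 5 × 7 × 17 = 10710.
Orbits for period 315: 10710 / 315 = 34.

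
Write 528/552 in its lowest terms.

528 = 2^4 × 3 × 11
552 = 2^3 × 3 × 23
gcd(528, 552) = 2^3 × 3 = 24.
Divide numerator and denominator by 24: 528/552 = 22/23.

22/23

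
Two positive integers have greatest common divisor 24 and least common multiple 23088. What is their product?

For any two positive integers, gcd × lcm = product = 24 × 23088 = 554112.

554112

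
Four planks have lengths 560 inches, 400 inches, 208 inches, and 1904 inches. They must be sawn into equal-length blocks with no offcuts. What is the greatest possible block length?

The block length must divide every plank, so the greatest is gcd(560, 400, 208, 1904).
560 = 2^4 × 5 × 7
400 = 2^4 × 5^2
208 = 2^4 × 13
1904 = 2^4 × 7 × 17
gcd(560, 400, 208, 1904) = 2^4 = 16.

16 inches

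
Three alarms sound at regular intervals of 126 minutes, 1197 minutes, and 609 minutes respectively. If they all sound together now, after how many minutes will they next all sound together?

The first simultaneous occurrence is after LCM of the individual periods.
126 = 2 × 3^2 × 7
1197 = 3^2 × 7 × 19
609 = 3 × 7 × 29
LCM(126, 1197, 609) = 2 × 3^2 × 7 × 19 × 29 = 69426.

69426 minutes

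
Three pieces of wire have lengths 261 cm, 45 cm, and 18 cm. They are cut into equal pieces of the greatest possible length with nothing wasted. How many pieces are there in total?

Piece length = gcd(261, 45, 18).
261 = 3^2 × 29
45 = 3^2 × 5
18 = 2 × 3^2
gcd(261, 45, 18) = 3^2 = 9.
Total pieces = 261/9 + 45/9 + 18/9 = 29 + 5 + 2 = 36.

36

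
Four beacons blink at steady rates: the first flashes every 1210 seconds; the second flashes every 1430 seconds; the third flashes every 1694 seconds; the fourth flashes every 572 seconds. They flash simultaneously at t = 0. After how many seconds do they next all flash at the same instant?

220220 seconds

We need the least common multiple of the intervals.
1210 = 2 × 5 × 11^2
1430 = 2 × 5 × 11 × 13
1694 = 2 × 7 × 11^2
572 = 2^2 × 11 × 13
LCM(1210, 1430, 1694, 572) = 2^2 × 5 × 7 × 11^2 × 13 = 220220.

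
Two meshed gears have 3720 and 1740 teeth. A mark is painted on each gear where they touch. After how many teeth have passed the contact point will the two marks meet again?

They coincide at every common multiple of the periods; the first is the LCM.
3720 = 2^3 × 3 × 5 × 31
1740 = 2^2 × 3 × 5 × 29
LCM(3720, 1740) = 2^3 × 3 × 5 × 29 × 31 = 107880.

107880 teeth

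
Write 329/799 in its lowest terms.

329 = 7 × 47
799 = 17 × 47
gcd(329, 799) = 47.
Divide numerator and denominator by 47: 329/799 = 7/17.

7/17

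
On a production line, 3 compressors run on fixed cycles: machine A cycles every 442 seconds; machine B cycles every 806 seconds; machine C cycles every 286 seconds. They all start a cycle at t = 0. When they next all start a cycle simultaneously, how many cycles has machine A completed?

341 cycles

All finish a whole number of cycles simultaneously at t = LCM of the periods.
442 = 2 × 13 × 17
806 = 2 × 13 × 31
286 = 2 × 11 × 13
LCM(442, 806, 286) = 2 × 11 × 13 × 17 × 31 = 150722.
Cycles for period 442: 150722 / 442 = 341.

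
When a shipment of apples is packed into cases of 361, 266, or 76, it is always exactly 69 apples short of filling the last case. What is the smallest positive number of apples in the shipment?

Being 69 short of a full case of size k means N ≡ −69 (mod k), i.e. N + 69 is a multiple of each size.
361 = 19^2
266 = 2 × 7 × 19
76 = 2^2 × 19
LCM(361, 266, 76) = 2^2 × 7 × 19^2 = 10108.
Smallest positive N is 10108 − 69 = 10039.

10039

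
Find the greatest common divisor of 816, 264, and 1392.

24

816 = 2^4 × 3 × 17
264 = 2^3 × 3 × 11
1392 = 2^4 × 3 × 29
gcd(816, 264, 1392) = 2^3 × 3 = 24.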